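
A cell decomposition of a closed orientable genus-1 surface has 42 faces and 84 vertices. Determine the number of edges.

For a closed orientable surface of genus 1, χ = 2 − 2·1 = 0.
E = V + F − (0) = 84 + 42 − (0) = 126.

126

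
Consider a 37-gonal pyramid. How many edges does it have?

A pyramid on an n-gon base has one n-gon and n triangles: V = 37 + 1 = 38, E = 2·37 = 74, F = 37 + 1 = 38.

74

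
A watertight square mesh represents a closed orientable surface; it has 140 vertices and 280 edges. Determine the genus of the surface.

1

Every face is a square and each edge borders two faces, so 4F = 2·280, giving F = 140.
χ = V − E + F = 140 − 280 + 140 = 0.
For a closed orientable surface χ = 2 − 2g, so g = (2 − (0))/2 = 1.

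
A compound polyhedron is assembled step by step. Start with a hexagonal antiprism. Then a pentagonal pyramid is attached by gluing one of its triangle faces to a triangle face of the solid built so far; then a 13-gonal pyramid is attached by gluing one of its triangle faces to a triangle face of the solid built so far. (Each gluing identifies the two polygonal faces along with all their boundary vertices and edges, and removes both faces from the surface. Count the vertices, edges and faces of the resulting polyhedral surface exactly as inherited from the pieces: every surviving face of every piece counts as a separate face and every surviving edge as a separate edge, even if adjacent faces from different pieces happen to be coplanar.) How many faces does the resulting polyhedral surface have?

A hexagonal antiprism: V=12, E=24, F=14.
Attach a pentagonal pyramid (V=6, E=10, F=6) along a 3-gon: merge 3 vertices and 3 edges, delete both glued faces → V=15, E=31, F=18.
Attach a 13-gonal pyramid (V=14, E=26, F=14) along a 3-gon: merge 3 vertices and 3 edges, delete both glued faces → V=26, E=54, F=30.
Check: V − E + F = 26 − 54 + 30 = 2.

30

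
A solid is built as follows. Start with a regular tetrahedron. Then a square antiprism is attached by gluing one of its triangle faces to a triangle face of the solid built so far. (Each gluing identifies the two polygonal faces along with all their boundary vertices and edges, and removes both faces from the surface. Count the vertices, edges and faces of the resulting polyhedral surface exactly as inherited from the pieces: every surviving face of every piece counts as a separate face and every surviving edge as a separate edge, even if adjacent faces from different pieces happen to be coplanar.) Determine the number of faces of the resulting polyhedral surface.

12

A regular tetrahedron: V=4, E=6, F=4.
Attach a square antiprism (V=8, E=16, F=10) along a 3-gon: merge 3 vertices and 3 edges, delete both glued faces → V=9, E=19, F=12.
Check: V − E + F = 9 − 19 + 12 = 2.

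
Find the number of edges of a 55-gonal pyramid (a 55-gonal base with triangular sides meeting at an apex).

A pyramid on an n-gon base has one n-gon and n triangles: V = 55 + 1 = 56, E = 2·55 = 110, F = 55 + 1 = 56.
Check: V − E + F = 56 − 110 + 56 = 2.

110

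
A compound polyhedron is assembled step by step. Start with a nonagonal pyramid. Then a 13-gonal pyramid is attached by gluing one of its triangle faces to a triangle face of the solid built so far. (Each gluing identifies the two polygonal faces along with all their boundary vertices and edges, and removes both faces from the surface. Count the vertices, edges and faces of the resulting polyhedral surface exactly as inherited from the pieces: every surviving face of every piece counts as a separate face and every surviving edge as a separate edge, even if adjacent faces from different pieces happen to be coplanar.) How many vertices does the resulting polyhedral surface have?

A nonagonal pyramid: V=10, E=18, F=10.
Attach a 13-gonal pyramid (V=14, E=26, F=14) along a 3-gon: merge 3 vertices and 3 edges, delete both glued faces → V=21, E=41, F=22.
Check: V − E + F = 21 − 41 + 22 = 2.

21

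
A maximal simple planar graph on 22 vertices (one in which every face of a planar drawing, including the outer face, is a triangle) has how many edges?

60

In a plane triangulation 3F = 2E and V − E + F = 2, so E = 3V − 6 = 3·22 − 6 = 60.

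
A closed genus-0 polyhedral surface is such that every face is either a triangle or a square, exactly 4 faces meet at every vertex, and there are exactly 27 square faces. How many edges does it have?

66

Let x be the number of triangles; then F = 27 + x.
Edge–face incidences: 2E = 4·27 + 3·x = 108 + 3x.
Every vertex has degree 4, so 4V = 2E.
Euler: V − E + F = 2 ⇒ (2E)/4 − E + (27 + x) = 2.
Multiply by 8: 2·(2E) − 4·(2E) + 8·(27 + x) = 16, i.e. 216 + 8x − 2·(108 + 3x) = 16.
Collecting terms: 2x = 16, so x = 8.
Then 2E = 108 + 3·8 = 132, so E = 66, V = 2E/4 = 33, F = 27 + 8 = 35.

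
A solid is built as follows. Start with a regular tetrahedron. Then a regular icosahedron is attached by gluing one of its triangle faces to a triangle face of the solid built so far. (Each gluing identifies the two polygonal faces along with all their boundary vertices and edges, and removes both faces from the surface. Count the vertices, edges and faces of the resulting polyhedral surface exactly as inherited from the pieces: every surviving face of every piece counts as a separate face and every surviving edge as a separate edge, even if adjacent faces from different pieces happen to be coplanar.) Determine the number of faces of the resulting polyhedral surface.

22

A regular tetrahedron: V=4, E=6, F=4.
Attach a regular icosahedron (V=12, E=30, F=20) along a 3-gon: merge 3 vertices and 3 edges, delete both glued faces → V=13, E=33, F=22.
Check: V − E + F = 13 − 33 + 22 = 2.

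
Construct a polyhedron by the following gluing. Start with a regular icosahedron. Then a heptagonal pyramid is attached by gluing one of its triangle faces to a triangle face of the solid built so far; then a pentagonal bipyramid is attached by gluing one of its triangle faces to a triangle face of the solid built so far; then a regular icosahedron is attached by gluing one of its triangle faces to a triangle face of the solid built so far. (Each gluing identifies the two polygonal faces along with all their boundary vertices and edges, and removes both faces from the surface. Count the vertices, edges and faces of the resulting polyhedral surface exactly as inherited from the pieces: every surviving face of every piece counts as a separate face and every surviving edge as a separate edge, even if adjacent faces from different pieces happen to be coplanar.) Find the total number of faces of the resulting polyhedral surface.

52

A regular icosahedron: V=12, E=30, F=20.
Attach a heptagonal pyramid (V=8, E=14, F=8) along a 3-gon: merge 3 vertices and 3 edges, delete both glued faces → V=17, E=41, F=26.
Attach a pentagonal bipyramid (V=7, E=15, F=10) along a 3-gon: merge 3 vertices and 3 edges, delete both glued faces → V=21, E=53, F=34.
Attach a regular icosahedron (V=12, E=30, F=20) along a 3-gon: merge 3 vertices and 3 edges, delete both glued faces → V=30, E=80, F=52.
Check: V − E + F = 30 − 80 + 52 = 2.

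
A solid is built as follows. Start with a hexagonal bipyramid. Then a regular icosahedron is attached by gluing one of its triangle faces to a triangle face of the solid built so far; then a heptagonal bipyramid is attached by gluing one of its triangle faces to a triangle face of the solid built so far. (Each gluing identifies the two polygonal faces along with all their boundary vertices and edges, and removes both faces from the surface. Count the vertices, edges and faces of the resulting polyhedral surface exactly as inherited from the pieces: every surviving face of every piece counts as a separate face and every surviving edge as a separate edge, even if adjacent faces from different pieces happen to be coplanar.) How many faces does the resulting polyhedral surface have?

42

A hexagonal bipyramid: V=8, E=18, F=12.
Attach a regular icosahedron (V=12, E=30, F=20) along a 3-gon: merge 3 vertices and 3 edges, delete both glued faces → V=17, E=45, F=30.
Attach a heptagonal bipyramid (V=9, E=21, F=14) along a 3-gon: merge 3 vertices and 3 edges, delete both glued faces → V=23, E=63, F=42.
Check: V − E + F = 23 − 63 + 42 = 2.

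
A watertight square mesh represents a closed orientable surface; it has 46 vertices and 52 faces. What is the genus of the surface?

4

Every face is a square, so 2E = 4·52 = 208, giving E = 104.
χ = V − E + F = 46 − 104 + 52 = -6.
For a closed orientable surface χ = 2 − 2g, so g = (2 − (-6))/2 = 4.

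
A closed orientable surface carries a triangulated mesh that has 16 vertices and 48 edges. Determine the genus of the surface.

1

Every face is a triangle and each edge borders two faces, so 3F = 2·48, giving F = 32.
χ = V − E + F = 16 − 48 + 32 = 0.
For a closed orientable surface χ = 2 − 2g, so g = (2 − (0))/2 = 1.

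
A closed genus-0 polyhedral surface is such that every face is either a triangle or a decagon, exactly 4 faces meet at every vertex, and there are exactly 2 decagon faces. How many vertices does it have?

Let x be the number of triangles; then F = 2 + x.
Edge–face incidences: 2E = 10·2 + 3·x = 20 + 3x.
Every vertex has degree 4, so 4V = 2E.
Euler: V − E + F = 2 ⇒ (2E)/4 − E + (2 + x) = 2.
Multiply by 8: 2·(2E) − 4·(2E) + 8·(2 + x) = 16, i.e. 16 + 8x − 2·(20 + 3x) = 16.
Collecting terms: 2x − 24 = 16, so 2x = 40, so x = 20.
Then 2E = 20 + 3·20 = 80, so E = 40, V = 2E/4 = 20, F = 2 + 20 = 22.

20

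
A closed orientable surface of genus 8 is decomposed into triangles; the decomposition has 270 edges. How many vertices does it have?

χ = 2 − 2·8 = -14, and every face is a triangle so 3F = 2E.
F = 2E/3 = 180. Then V = -14 + E − F = -14 + 270 − 180 = 76.

76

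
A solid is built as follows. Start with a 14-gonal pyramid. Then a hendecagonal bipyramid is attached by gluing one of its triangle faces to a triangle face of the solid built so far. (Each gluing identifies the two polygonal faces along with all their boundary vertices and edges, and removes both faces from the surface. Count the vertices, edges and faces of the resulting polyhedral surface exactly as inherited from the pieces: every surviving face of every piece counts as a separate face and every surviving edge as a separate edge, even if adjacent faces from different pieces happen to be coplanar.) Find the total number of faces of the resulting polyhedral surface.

35

A 14-gonal pyramid: V=15, E=28, F=15.
Attach a hendecagonal bipyramid (V=13, E=33, F=22) along a 3-gon: merge 3 vertices and 3 edges, delete both glued faces → V=25, E=58, F=35.
Check: V − E + F = 25 − 58 + 35 = 2.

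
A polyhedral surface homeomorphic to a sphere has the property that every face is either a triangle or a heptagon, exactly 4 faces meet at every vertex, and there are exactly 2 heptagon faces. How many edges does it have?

28

Let x be the number of triangles; then F = 2 + x.
Edge–face incidences: 2E = 7·2 + 3·x = 14 + 3x.
Every vertex has degree 4, so 4V = 2E.
Euler: V − E + F = 2 ⇒ (2E)/4 − E + (2 + x) = 2.
Multiply by 8: 2·(2E) − 4·(2E) + 8·(2 + x) = 16, i.e. 16 + 8x − 2·(14 + 3x) = 16.
Collecting terms: 2x − 12 = 16, so 2x = 28, so x = 14.
Then 2E = 14 + 3·14 = 56, so E = 28, V = 2E/4 = 14, F = 2 + 14 = 16.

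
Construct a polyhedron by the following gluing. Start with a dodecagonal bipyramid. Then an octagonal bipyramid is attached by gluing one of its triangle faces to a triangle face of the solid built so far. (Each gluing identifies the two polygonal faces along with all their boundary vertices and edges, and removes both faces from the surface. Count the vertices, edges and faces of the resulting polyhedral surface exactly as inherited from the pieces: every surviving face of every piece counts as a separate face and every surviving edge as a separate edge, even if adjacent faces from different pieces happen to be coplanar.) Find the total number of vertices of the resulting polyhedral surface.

A dodecagonal bipyramid: V=14, E=36, F=24.
Attach an octagonal bipyramid (V=10, E=24, F=16) along a 3-gon: merge 3 vertices and 3 edges, delete both glued faces → V=21, E=57, F=38.
Check: V − E + F = 21 − 57 + 38 = 2.

21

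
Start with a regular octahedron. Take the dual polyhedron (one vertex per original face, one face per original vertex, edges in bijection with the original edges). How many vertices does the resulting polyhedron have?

8

The base solid has V = 6, E = 12, F = 8.
The dual swaps V and F and preserves E: V′ = F = 8, E′ = E = 12, F′ = V = 6.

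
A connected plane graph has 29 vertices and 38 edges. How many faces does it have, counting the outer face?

Euler's formula for a connected plane graph: V − E + F = 2, so F = 2 − 29 + 38 = 11.

11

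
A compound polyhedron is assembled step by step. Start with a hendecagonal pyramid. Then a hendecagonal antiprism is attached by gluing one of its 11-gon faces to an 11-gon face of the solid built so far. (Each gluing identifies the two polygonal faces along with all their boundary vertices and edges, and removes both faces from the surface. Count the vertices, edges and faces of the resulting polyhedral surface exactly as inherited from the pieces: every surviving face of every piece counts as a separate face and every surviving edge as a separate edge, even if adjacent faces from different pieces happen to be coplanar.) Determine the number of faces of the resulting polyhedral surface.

34

A hendecagonal pyramid: V=12, E=22, F=12.
Attach a hendecagonal antiprism (V=22, E=44, F=24) along an 11-gon: merge 11 vertices and 11 edges, delete both glued faces → V=23, E=55, F=34.
Check: V − E + F = 23 − 55 + 34 = 2.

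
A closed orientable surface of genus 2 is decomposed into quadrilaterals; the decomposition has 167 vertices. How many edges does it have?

338

χ = 2 − 2·2 = -2, and every face is a square so 4F = 2E.
V − E + F = -2 with E = 4F/2 gives 167 − (4/2 − 1)·F = -2, so F = 169 and E = 338.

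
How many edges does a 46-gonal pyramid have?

A pyramid on an n-gon base has one n-gon and n triangles: V = 46 + 1 = 47, E = 2·46 = 92, F = 46 + 1 = 47.

92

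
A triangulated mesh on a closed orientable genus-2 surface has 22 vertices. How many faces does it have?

48

χ = 2 − 2·2 = -2, and every face is a triangle so 3F = 2E.
V − E + F = -2 with E = 3F/2 gives 22 − (3/2 − 1)·F = -2, so F = 48 and E = 72.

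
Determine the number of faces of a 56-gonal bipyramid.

A bipyramid over an n-gon has 2n triangular faces and n + 2 vertices: V = 56 + 2 = 58, E = 3·56 = 168, F = 2·56 = 112.

112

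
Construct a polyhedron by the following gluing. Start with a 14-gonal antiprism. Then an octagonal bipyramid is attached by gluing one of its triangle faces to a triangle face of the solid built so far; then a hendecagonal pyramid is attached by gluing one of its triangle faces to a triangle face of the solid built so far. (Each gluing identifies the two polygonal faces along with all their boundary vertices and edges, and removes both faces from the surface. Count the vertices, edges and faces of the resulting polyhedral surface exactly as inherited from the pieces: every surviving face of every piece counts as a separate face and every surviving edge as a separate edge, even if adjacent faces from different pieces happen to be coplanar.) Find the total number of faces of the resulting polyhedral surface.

54

A 14-gonal antiprism: V=28, E=56, F=30.
Attach an octagonal bipyramid (V=10, E=24, F=16) along a 3-gon: merge 3 vertices and 3 edges, delete both glued faces → V=35, E=77, F=44.
Attach a hendecagonal pyramid (V=12, E=22, F=12) along a 3-gon: merge 3 vertices and 3 edges, delete both glued faces → V=44, E=96, F=54.
Check: V − E + F = 44 − 96 + 54 = 2.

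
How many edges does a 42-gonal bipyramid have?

126

A bipyramid over an n-gon has 2n triangular faces and n + 2 vertices: V = 42 + 2 = 44, E = 3·42 = 126, F = 2·42 = 84.
Check: V − E + F = 44 − 126 + 84 = 2.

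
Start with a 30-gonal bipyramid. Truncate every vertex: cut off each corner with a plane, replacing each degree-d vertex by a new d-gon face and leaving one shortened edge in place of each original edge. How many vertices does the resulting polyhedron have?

The base solid has V = 32, E = 90, F = 60.
Truncation replaces each original edge-end by a new vertex, so V′ = 2E = 180.
Each original edge survives, and each old vertex of degree d contributes d new edges; summing degrees gives Σd = 2E, so E′ = E + 2E = 3E = 270.
Each original face survives and each original vertex becomes one new face: F′ = F + V = 92.

180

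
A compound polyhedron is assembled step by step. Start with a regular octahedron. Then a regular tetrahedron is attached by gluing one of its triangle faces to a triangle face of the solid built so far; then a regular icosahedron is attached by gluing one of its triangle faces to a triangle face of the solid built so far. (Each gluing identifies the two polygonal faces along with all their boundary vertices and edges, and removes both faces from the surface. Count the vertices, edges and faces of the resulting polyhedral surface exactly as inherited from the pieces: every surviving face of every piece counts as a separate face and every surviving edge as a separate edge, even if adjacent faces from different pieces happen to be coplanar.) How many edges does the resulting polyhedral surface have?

A regular octahedron: V=6, E=12, F=8.
Attach a regular tetrahedron (V=4, E=6, F=4) along a 3-gon: merge 3 vertices and 3 edges, delete both glued faces → V=7, E=15, F=10.
Attach a regular icosahedron (V=12, E=30, F=20) along a 3-gon: merge 3 vertices and 3 edges, delete both glued faces → V=16, E=42, F=28.
Check: V − E + F = 16 − 42 + 28 = 2.

42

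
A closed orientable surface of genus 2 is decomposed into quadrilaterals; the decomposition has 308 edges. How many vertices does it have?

χ = 2 − 2·2 = -2, and every face is a square so 4F = 2E.
F = 2E/4 = 154. Then V = -2 + E − F = -2 + 308 − 154 = 152.

152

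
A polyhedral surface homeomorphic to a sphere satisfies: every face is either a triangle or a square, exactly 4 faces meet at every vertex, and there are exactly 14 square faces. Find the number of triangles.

8

Let x be the number of triangles; then F = 14 + x.
Edge–face incidences: 2E = 4·14 + 3·x = 56 + 3x.
Every vertex has degree 4, so 4V = 2E.
Euler: V − E + F = 2 ⇒ (2E)/4 − E + (14 + x) = 2.
Multiply by 8: 2·(2E) − 4·(2E) + 8·(14 + x) = 16, i.e. 112 + 8x − 2·(56 + 3x) = 16.
Collecting terms: 2x = 16, so x = 8.
Then 2E = 56 + 3·8 = 80, so E = 40, V = 2E/4 = 20, F = 14 + 8 = 22.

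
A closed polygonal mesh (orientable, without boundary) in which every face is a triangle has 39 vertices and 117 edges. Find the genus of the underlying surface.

1

Every face is a triangle and each edge borders two faces, so 3F = 2·117, giving F = 78.
χ = V − E + F = 39 − 117 + 78 = 0.
For a closed orientable surface χ = 2 − 2g, so g = (2 − (0))/2 = 1.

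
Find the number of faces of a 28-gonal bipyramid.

A bipyramid over an n-gon has 2n triangular faces and n + 2 vertices: V = 28 + 2 = 30, E = 3·28 = 84, F = 2·28 = 56.

56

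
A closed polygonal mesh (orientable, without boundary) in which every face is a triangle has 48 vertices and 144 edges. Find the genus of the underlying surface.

Every face is a triangle and each edge borders two faces, so 3F = 2·144, giving F = 96.
χ = V − E + F = 48 − 144 + 96 = 0.
For a closed orientable surface χ = 2 − 2g, so g = (2 − (0))/2 = 1.

1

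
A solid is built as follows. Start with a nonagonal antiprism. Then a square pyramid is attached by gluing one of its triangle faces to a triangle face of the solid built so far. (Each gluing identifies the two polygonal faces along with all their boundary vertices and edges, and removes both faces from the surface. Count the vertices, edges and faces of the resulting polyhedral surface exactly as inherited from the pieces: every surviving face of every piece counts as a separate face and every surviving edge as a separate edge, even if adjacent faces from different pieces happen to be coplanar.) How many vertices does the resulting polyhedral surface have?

A nonagonal antiprism: V=18, E=36, F=20.
Attach a square pyramid (V=5, E=8, F=5) along a 3-gon: merge 3 vertices and 3 edges, delete both glued faces → V=20, E=41, F=23.
Check: V − E + F = 20 − 41 + 23 = 2.

20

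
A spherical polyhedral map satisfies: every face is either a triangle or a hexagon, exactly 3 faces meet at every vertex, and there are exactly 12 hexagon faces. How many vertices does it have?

28

Let x be the number of triangles; then F = 12 + x.
Edge–face incidences: 2E = 6·12 + 3·x = 72 + 3x.
Every vertex has degree 3, so 3V = 2E.
Euler: V − E + F = 2 ⇒ (2E)/3 − E + (12 + x) = 2.
Multiply by 6: 2·(2E) − 3·(2E) + 6·(12 + x) = 12, i.e. 72 + 6x − (72 + 3x) = 12.
Collecting terms: 3x = 12, so x = 4.
Then 2E = 72 + 3·4 = 84, so E = 42, V = 2E/3 = 28, F = 12 + 4 = 16.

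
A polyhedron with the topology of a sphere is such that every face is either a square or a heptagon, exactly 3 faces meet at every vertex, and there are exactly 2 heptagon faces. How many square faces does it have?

7

Let x be the number of squares; then F = 2 + x.
Edge–face incidences: 2E = 7·2 + 4·x = 14 + 4x.
Every vertex has degree 3, so 3V = 2E.
Euler: V − E + F = 2 ⇒ (2E)/3 − E + (2 + x) = 2.
Multiply by 6: 2·(2E) − 3·(2E) + 6·(2 + x) = 12, i.e. 12 + 6x − (14 + 4x) = 12.
Collecting terms: 2x − 2 = 12, so 2x = 14, so x = 7.
Then 2E = 14 + 4·7 = 42, so E = 21, V = 2E/3 = 14, F = 2 + 7 = 9.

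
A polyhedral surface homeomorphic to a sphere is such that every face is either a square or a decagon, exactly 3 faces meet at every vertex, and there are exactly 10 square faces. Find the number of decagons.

Let x be the number of decagons; then F = 10 + x.
Edge–face incidences: 2E = 4·10 + 10·x = 40 + 10x.
Every vertex has degree 3, so 3V = 2E.
Euler: V − E + F = 2 ⇒ (2E)/3 − E + (10 + x) = 2.
Multiply by 6: 2·(2E) − 3·(2E) + 6·(10 + x) = 12, i.e. 60 + 6x − (40 + 10x) = 12.
Collecting terms: −4x + 20 = 12, so −4x = −8, so x = 2.
Then 2E = 40 + 10·2 = 60, so E = 30, V = 2E/3 = 20, F = 10 + 2 = 12.

2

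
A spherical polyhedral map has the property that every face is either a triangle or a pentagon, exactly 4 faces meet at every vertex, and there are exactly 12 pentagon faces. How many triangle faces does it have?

20

Let x be the number of triangles; then F = 12 + x.
Edge–face incidences: 2E = 5·12 + 3·x = 60 + 3x.
Every vertex has degree 4, so 4V = 2E.
Euler: V − E + F = 2 ⇒ (2E)/4 − E + (12 + x) = 2.
Multiply by 8: 2·(2E) − 4·(2E) + 8·(12 + x) = 16, i.e. 96 + 8x − 2·(60 + 3x) = 16.
Collecting terms: 2x − 24 = 16, so 2x = 40, so x = 20.
Then 2E = 60 + 3·20 = 120, so E = 60, V = 2E/4 = 30, F = 12 + 20 = 32.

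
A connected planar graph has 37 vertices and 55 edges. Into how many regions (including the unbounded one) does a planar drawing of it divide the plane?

20

Euler's formula for a connected plane graph: V − E + F = 2, so F = 2 − 37 + 55 = 20.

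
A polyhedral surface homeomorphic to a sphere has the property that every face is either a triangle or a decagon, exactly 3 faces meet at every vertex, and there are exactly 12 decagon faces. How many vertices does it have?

60

Let x be the number of triangles; then F = 12 + x.
Edge–face incidences: 2E = 10·12 + 3·x = 120 + 3x.
Every vertex has degree 3, so 3V = 2E.
Euler: V − E + F = 2 ⇒ (2E)/3 − E + (12 + x) = 2.
Multiply by 6: 2·(2E) − 3·(2E) + 6·(12 + x) = 12, i.e. 72 + 6x − (120 + 3x) = 12.
Collecting terms: 3x − 48 = 12, so 3x = 60, so x = 20.
Then 2E = 120 + 3·20 = 180, so E = 90, V = 2E/3 = 60, F = 12 + 20 = 32.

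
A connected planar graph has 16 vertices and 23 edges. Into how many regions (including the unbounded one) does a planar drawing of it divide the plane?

Euler's formula for a connected plane graph: V − E + F = 2, so F = 2 − 16 + 23 = 9.

9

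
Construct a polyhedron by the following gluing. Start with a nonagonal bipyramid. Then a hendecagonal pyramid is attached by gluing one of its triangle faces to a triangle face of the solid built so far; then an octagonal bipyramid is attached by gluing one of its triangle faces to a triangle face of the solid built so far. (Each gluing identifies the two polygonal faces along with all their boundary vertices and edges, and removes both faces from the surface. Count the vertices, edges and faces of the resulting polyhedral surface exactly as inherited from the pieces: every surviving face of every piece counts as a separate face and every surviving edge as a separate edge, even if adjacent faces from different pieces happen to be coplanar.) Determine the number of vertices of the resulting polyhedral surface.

A nonagonal bipyramid: V=11, E=27, F=18.
Attach a hendecagonal pyramid (V=12, E=22, F=12) along a 3-gon: merge 3 vertices and 3 edges, delete both glued faces → V=20, E=46, F=28.
Attach an octagonal bipyramid (V=10, E=24, F=16) along a 3-gon: merge 3 vertices and 3 edges, delete both glued faces → V=27, E=67, F=42.
Check: V − E + F = 27 − 67 + 42 = 2.

27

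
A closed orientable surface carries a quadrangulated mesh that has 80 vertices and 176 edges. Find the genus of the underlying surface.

5

Every face is a square and each edge borders two faces, so 4F = 2·176, giving F = 88.
χ = V − E + F = 80 − 176 + 88 = -8.
For a closed orientable surface χ = 2 − 2g, so g = (2 − (-8))/2 = 5.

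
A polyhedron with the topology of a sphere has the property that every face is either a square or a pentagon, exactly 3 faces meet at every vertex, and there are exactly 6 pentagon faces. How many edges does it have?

21

Let x be the number of squares; then F = 6 + x.
Edge–face incidences: 2E = 5·6 + 4·x = 30 + 4x.
Every vertex has degree 3, so 3V = 2E.
Euler: V − E + F = 2 ⇒ (2E)/3 − E + (6 + x) = 2.
Multiply by 6: 2·(2E) − 3·(2E) + 6·(6 + x) = 12, i.e. 36 + 6x − (30 + 4x) = 12.
Collecting terms: 2x + 6 = 12, so 2x = 6, so x = 3.
Then 2E = 30 + 4·3 = 42, so E = 21, V = 2E/3 = 14, F = 6 + 3 = 9.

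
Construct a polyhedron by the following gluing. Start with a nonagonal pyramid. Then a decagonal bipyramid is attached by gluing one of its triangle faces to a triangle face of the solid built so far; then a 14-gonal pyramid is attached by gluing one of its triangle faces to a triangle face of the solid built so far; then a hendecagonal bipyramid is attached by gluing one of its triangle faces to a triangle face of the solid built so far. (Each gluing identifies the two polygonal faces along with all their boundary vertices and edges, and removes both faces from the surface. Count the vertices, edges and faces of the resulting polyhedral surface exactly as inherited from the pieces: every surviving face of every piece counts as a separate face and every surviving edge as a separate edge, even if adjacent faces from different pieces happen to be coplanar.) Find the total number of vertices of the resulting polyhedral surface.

41

A nonagonal pyramid: V=10, E=18, F=10.
Attach a decagonal bipyramid (V=12, E=30, F=20) along a 3-gon: merge 3 vertices and 3 edges, delete both glued faces → V=19, E=45, F=28.
Attach a 14-gonal pyramid (V=15, E=28, F=15) along a 3-gon: merge 3 vertices and 3 edges, delete both glued faces → V=31, E=70, F=41.
Attach a hendecagonal bipyramid (V=13, E=33, F=22) along a 3-gon: merge 3 vertices and 3 edges, delete both glued faces → V=41, E=100, F=61.
Check: V − E + F = 41 − 100 + 61 = 2.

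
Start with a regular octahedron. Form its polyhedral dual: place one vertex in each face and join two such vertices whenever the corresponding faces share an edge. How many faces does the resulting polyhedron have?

6

The base solid has V = 6, E = 12, F = 8.
The dual swaps V and F and preserves E: V′ = F = 8, E′ = E = 12, F′ = V = 6.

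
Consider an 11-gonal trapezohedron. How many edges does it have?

The n-trapezohedron (dual of the n-antiprism) has V = 2·11 + 2 = 24, E = 4·11 = 44, F = 2·11 = 22.

44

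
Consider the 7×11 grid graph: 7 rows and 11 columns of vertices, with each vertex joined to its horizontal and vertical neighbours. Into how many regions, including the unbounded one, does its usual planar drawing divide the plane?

The grid has V = 7·11 = 77 vertices and E = 7·10 + 11·6 = 136 edges.
F = 2 − V + E = 2 − 77 + 136 = 61.

61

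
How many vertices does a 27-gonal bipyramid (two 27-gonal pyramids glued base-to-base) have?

A bipyramid over an n-gon has 2n triangular faces and n + 2 vertices: V = 27 + 2 = 29, E = 3·27 = 81, F = 2·27 = 54.

29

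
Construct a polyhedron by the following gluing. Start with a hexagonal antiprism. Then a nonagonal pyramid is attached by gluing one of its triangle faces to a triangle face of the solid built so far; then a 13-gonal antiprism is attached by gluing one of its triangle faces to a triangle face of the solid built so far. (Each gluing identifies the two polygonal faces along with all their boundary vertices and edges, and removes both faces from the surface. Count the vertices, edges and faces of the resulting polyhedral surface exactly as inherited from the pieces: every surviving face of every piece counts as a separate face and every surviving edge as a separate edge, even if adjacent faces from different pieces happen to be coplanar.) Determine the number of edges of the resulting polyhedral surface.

A hexagonal antiprism: V=12, E=24, F=14.
Attach a nonagonal pyramid (V=10, E=18, F=10) along a 3-gon: merge 3 vertices and 3 edges, delete both glued faces → V=19, E=39, F=22.
Attach a 13-gonal antiprism (V=26, E=52, F=28) along a 3-gon: merge 3 vertices and 3 edges, delete both glued faces → V=42, E=88, F=48.
Check: V − E + F = 42 − 88 + 48 = 2.

88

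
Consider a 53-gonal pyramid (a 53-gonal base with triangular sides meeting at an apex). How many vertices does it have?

54

A pyramid on an n-gon base has one n-gon and n triangles: V = 53 + 1 = 54, E = 2·53 = 106, F = 53 + 1 = 54.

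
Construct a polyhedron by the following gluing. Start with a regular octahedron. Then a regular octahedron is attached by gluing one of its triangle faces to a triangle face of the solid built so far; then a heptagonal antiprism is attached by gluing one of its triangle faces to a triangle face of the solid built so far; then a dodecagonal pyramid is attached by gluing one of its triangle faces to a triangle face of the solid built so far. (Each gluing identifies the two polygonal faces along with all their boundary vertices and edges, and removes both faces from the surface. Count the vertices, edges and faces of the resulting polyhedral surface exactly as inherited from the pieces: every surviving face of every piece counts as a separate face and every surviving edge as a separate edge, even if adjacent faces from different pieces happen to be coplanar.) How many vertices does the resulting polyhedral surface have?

30

A regular octahedron: V=6, E=12, F=8.
Attach a regular octahedron (V=6, E=12, F=8) along a 3-gon: merge 3 vertices and 3 edges, delete both glued faces → V=9, E=21, F=14.
Attach a heptagonal antiprism (V=14, E=28, F=16) along a 3-gon: merge 3 vertices and 3 edges, delete both glued faces → V=20, E=46, F=28.
Attach a dodecagonal pyramid (V=13, E=24, F=13) along a 3-gon: merge 3 vertices and 3 edges, delete both glued faces → V=30, E=67, F=39.
Check: V − E + F = 30 − 67 + 39 = 2.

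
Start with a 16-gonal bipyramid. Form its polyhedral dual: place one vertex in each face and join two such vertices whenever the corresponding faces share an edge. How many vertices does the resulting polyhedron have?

The base solid has V = 18, E = 48, F = 32.
The dual swaps V and F and preserves E: V′ = F = 32, E′ = E = 48, F′ = V = 18.

32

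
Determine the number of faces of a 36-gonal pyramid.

37

A pyramid on an n-gon base has one n-gon and n triangles: V = 36 + 1 = 37, E = 2·36 = 72, F = 36 + 1 = 37.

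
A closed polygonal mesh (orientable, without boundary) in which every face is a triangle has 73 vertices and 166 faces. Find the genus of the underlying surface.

Every face is a triangle, so 2E = 3·166 = 498, giving E = 249.
χ = V − E + F = 73 − 249 + 166 = -10.
For a closed orientable surface χ = 2 − 2g, so g = (2 − (-10))/2 = 6.

6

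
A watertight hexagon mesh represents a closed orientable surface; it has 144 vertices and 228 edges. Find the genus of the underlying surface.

Every face is a hexagon and each edge borders two faces, so 6F = 2·228, giving F = 76.
χ = V − E + F = 144 − 228 + 76 = -8.
For a closed orientable surface χ = 2 − 2g, so g = (2 − (-8))/2 = 5.

5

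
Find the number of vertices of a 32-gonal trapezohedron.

The n-trapezohedron (dual of the n-antiprism) has V = 2·32 + 2 = 66, E = 4·32 = 128, F = 2·32 = 64.

66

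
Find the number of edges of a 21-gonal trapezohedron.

84

The n-trapezohedron (dual of the n-antiprism) has V = 2·21 + 2 = 44, E = 4·21 = 84, F = 2·21 = 42.
Check: V − E + F = 44 − 84 + 42 = 2.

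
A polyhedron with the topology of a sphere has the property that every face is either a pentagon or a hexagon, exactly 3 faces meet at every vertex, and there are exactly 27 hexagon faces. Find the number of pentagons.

12

Let x be the number of pentagons; then F = 27 + x.
Edge–face incidences: 2E = 6·27 + 5·x = 162 + 5x.
Every vertex has degree 3, so 3V = 2E.
Euler: V − E + F = 2 ⇒ (2E)/3 − E + (27 + x) = 2.
Multiply by 6: 2·(2E) − 3·(2E) + 6·(27 + x) = 12, i.e. 162 + 6x − (162 + 5x) = 12.
Collecting terms: x = 12.
Then 2E = 162 + 5·12 = 222, so E = 111, V = 2E/3 = 74, F = 27 + 12 = 39.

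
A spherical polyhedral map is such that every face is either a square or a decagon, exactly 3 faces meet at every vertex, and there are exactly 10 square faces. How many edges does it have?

30

Let x be the number of decagons; then F = 10 + x.
Edge–face incidences: 2E = 4·10 + 10·x = 40 + 10x.
Every vertex has degree 3, so 3V = 2E.
Euler: V − E + F = 2 ⇒ (2E)/3 − E + (10 + x) = 2.
Multiply by 6: 2·(2E) − 3·(2E) + 6·(10 + x) = 12, i.e. 60 + 6x − (40 + 10x) = 12.
Collecting terms: −4x + 20 = 12, so −4x = −8, so x = 2.
Then 2E = 40 + 10·2 = 60, so E = 30, V = 2E/3 = 20, F = 10 + 2 = 12.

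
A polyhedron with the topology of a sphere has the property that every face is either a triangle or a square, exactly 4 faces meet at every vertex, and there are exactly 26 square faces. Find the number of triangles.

Let x be the number of triangles; then F = 26 + x.
Edge–face incidences: 2E = 4·26 + 3·x = 104 + 3x.
Every vertex has degree 4, so 4V = 2E.
Euler: V − E + F = 2 ⇒ (2E)/4 − E + (26 + x) = 2.
Multiply by 8: 2·(2E) − 4·(2E) + 8·(26 + x) = 16, i.e. 208 + 8x − 2·(104 + 3x) = 16.
Collecting terms: 2x = 16, so x = 8.
Then 2E = 104 + 3·8 = 128, so E = 64, V = 2E/4 = 32, F = 26 + 8 = 34.

8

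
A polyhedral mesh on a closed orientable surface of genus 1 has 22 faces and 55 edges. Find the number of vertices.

For a closed orientable surface of genus 1, χ = 2 − 2·1 = 0.
V = 0 + E − F = 0 + 55 − 22 = 33.

33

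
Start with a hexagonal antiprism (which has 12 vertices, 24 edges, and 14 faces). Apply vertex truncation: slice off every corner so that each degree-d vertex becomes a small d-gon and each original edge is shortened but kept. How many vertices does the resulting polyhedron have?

Truncation replaces each original edge-end by a new vertex, so V′ = 2E = 48.
Each original edge survives, and each old vertex of degree d contributes d new edges; summing degrees gives Σd = 2E, so E′ = E + 2E = 3E = 72.
Each original face survives and each original vertex becomes one new face: F′ = F + V = 26.

48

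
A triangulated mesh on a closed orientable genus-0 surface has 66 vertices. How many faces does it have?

χ = 2 − 2·0 = 2, and every face is a triangle so 3F = 2E.
V − E + F = 2 with E = 3F/2 gives 66 − (3/2 − 1)·F = 2, so F = 128 and E = 192.

128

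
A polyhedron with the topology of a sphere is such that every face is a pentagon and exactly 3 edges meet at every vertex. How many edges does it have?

Each face has 5 edges and each edge borders two faces, so 2E = 5F.
Each vertex has degree 3, so 3V = 2E and hence V = 5F/3.
Euler: V − E + F = 2 ⇒ (5F/3) − (5F/2) + F = 2.
Multiply by 6: (10 − 15 + 6)F = 12, i.e. 1F = 12.
So F = 12, E = 5·12/2 = 30, V = 5·12/3 = 20.

30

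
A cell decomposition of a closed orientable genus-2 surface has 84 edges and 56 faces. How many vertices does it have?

26

For a closed orientable surface of genus 2, χ = 2 − 2·2 = -2.
V = -2 + E − F = -2 + 84 − 56 = 26.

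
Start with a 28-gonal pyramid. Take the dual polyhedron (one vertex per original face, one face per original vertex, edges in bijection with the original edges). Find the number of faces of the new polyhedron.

29

The base solid has V = 29, E = 56, F = 29.
The dual swaps V and F and preserves E: V′ = F = 29, E′ = E = 56, F′ = V = 29.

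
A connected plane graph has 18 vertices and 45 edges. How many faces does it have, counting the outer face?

Euler's formula for a connected plane graph: V − E + F = 2, so F = 2 − 18 + 45 = 29.

29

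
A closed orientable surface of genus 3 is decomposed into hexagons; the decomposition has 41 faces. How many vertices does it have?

78

χ = 2 − 2·3 = -4, and every face is a hexagon so 6F = 2E.
E = 6·41/2 = 123. Then V = -4 + E − F = -4 + 123 − 41 = 78.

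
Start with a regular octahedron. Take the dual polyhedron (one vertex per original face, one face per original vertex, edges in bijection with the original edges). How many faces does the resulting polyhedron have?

6

The base solid has V = 6, E = 12, F = 8.
The dual swaps V and F and preserves E: V′ = F = 8, E′ = E = 12, F′ = V = 6.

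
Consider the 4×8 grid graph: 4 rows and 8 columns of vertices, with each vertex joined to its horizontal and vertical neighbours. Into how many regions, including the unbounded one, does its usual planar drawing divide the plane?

22

The grid has V = 4·8 = 32 vertices and E = 4·7 + 8·3 = 52 edges.
F = 2 − V + E = 2 − 32 + 52 = 22.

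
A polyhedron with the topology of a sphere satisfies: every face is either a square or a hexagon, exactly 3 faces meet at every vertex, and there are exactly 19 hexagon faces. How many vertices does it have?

46

Let x be the number of squares; then F = 19 + x.
Edge–face incidences: 2E = 6·19 + 4·x = 114 + 4x.
Every vertex has degree 3, so 3V = 2E.
Euler: V − E + F = 2 ⇒ (2E)/3 − E + (19 + x) = 2.
Multiply by 6: 2·(2E) − 3·(2E) + 6·(19 + x) = 12, i.e. 114 + 6x − (114 + 4x) = 12.
Collecting terms: 2x = 12, so x = 6.
Then 2E = 114 + 4·6 = 138, so E = 69, V = 2E/3 = 46, F = 19 + 6 = 25.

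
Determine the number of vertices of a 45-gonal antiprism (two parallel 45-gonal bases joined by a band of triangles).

90

An antiprism on an n-gon has two n-gon caps and 2n triangles: V = 2·45 = 90, E = 4·45 = 180, F = 2·45 + 2 = 92.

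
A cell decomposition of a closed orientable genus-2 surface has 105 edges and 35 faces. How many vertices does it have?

For a closed orientable surface of genus 2, χ = 2 − 2·2 = -2.
V = -2 + E − F = -2 + 105 − 35 = 68.

68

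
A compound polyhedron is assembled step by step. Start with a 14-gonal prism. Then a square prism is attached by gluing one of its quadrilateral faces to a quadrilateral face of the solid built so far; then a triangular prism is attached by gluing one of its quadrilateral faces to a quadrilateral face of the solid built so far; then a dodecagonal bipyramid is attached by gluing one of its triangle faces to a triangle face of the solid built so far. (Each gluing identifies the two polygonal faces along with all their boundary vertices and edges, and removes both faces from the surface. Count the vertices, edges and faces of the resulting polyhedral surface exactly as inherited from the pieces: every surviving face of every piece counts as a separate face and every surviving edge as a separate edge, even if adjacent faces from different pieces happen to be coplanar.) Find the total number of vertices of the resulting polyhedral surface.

A 14-gonal prism: V=28, E=42, F=16.
Attach a square prism (V=8, E=12, F=6) along a 4-gon: merge 4 vertices and 4 edges, delete both glued faces → V=32, E=50, F=20.
Attach a triangular prism (V=6, E=9, F=5) along a 4-gon: merge 4 vertices and 4 edges, delete both glued faces → V=34, E=55, F=23.
Attach a dodecagonal bipyramid (V=14, E=36, F=24) along a 3-gon: merge 3 vertices and 3 edges, delete both glued faces → V=45, E=88, F=45.
Check: V − E + F = 45 − 88 + 45 = 2.

45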